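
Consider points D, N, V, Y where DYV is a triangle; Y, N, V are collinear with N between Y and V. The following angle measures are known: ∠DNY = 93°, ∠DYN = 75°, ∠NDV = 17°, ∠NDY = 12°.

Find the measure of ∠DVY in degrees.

∠DVY = 76°

1. ∠DNV = 87°  [linear pair at N on YV]
2. ∠DVN = 76°  [△DNV]
3. ∠DVY = 76°  [N on ray VY]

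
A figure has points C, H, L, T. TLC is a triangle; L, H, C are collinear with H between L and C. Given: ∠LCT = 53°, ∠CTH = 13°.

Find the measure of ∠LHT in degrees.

∠LHT = 66°

1. ∠HCT = 53°  [H on ray CL]
2. ∠CHT = 114°  [△THC]
3. ∠LHT = 66°  [linear pair at H on LC]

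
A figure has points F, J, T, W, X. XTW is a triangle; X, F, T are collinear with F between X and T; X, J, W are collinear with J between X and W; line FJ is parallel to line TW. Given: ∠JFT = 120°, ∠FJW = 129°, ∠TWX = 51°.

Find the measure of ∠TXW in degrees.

1. ∠JFX = 60°  [linear pair at F on XT]
2. ∠FJX = 51°  [linear pair at J on XW]
3. ∠FXJ = 69°  [△XFJ]
4. ∠TXW = 69°  [F on XT, J on XW]

∠TXW = 69°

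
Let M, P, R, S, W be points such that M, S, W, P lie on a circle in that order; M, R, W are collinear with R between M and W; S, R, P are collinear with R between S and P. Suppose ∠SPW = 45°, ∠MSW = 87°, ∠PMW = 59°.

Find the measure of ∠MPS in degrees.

∠MPS = 48°

1. ∠SMW = 45°  [same arc SW]
2. ∠MWS = 48°  [△MSW]
3. ∠MPS = 48°  [same arc MS]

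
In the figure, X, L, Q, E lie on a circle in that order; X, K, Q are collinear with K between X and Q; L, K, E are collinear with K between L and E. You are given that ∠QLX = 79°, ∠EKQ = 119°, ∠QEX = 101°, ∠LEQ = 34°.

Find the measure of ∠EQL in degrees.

∠EQL = 94°

1. ∠EQX = 27°  [△QKE]
2. ∠EXQ = 52°  [△XQE]
3. ∠ELQ = 52°  [same arc QE]
4. ∠EQL = 94°  [△LQE]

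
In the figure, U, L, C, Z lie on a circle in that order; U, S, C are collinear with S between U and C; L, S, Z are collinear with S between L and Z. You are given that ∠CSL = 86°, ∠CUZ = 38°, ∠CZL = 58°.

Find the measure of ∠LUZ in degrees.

∠LUZ = 96°

1. ∠USZ = 86°  [vertical angles at S]
2. ∠LSU = 94°  [linear pair at S on UC]
3. ∠LZU = 56°  [△USZ]
4. ∠CUL = 58°  [same arc LC]
5. ∠ULZ = 28°  [△USL]
6. ∠LUZ = 96°  [△ULZ]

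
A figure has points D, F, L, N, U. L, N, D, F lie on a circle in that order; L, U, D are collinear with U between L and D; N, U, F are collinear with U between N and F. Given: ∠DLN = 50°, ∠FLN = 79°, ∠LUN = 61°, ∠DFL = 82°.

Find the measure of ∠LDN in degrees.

∠LDN = 32°

1. ∠FNL = 69°  [△LUN]
2. ∠LFN = 32°  [△LNF]
3. ∠LDN = 32°  [same arc LN]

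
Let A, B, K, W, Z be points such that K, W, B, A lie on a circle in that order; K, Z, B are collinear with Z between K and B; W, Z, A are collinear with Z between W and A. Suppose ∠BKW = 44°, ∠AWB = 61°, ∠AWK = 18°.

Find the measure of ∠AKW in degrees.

∠AKW = 105°

1. ∠BAW = 44°  [same arc WB]
2. ∠ABW = 75°  [△WBA]
3. ∠AKW = 105°  [cyclic KWBA, opposite ∠K+∠B]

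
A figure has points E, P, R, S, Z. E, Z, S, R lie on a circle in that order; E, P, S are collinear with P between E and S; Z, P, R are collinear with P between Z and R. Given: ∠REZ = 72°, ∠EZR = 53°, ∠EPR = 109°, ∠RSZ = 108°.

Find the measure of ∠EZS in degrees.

∠EZS = 69°

1. ∠ERZ = 55°  [△EZR]
2. ∠ESR = 53°  [same arc ER]
3. ∠RES = 16°  [△EPR]
4. ∠ERS = 111°  [△ESR]
5. ∠EZS = 69°  [cyclic EZSR, opposite ∠Z+∠R]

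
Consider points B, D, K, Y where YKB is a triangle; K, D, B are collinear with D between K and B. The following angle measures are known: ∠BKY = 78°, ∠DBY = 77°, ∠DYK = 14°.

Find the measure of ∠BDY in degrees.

1. ∠DKY = 78°  [D on ray KB]
2. ∠KDY = 88°  [△YKD]
3. ∠BDY = 92°  [linear pair at D on KB]

∠BDY = 92°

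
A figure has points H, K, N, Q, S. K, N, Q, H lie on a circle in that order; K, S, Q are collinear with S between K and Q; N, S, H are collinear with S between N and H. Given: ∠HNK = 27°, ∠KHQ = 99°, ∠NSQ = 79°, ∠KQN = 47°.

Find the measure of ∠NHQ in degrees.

1. ∠KNQ = 81°  [cyclic KNQH, opposite ∠N+∠H]
2. ∠NKQ = 52°  [△KNQ]
3. ∠NHQ = 52°  [same arc NQ]

∠NHQ = 52°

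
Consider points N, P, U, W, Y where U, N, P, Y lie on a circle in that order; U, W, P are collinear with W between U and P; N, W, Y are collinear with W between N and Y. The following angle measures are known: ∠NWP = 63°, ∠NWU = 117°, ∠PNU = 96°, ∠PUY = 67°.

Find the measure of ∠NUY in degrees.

∠NUY = 101°

1. ∠UWY = 63°  [vertical angles at W]
2. ∠PYU = 84°  [cyclic UNPY, opposite ∠N+∠Y]
3. ∠UPY = 29°  [△UPY]
4. ∠NYU = 50°  [△UWY]
5. ∠UNY = 29°  [same arc UY]
6. ∠NUY = 101°  [△UNY]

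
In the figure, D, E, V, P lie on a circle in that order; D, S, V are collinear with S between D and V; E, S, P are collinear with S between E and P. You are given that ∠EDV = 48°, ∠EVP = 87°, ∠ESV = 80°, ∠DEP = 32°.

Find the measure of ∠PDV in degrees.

1. ∠EPV = 48°  [same arc EV]
2. ∠PEV = 45°  [△EVP]
3. ∠PDV = 45°  [same arc VP]

∠PDV = 45°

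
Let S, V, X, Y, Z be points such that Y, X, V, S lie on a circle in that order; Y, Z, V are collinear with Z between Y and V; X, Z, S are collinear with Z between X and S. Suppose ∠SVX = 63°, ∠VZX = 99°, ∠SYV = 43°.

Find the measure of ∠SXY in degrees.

1. ∠SYX = 117°  [cyclic YXVS, opposite ∠Y+∠V]
2. ∠SZY = 99°  [vertical angles at Z]
3. ∠XSY = 38°  [△YZS]
4. ∠SXY = 25°  [△YXS]

∠SXY = 25°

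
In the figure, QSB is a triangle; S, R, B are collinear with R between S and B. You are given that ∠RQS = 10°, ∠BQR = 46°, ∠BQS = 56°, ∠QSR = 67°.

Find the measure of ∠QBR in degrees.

1. ∠QRS = 103°  [△QSR]
2. ∠BRQ = 77°  [linear pair at R on SB]
3. ∠QBR = 57°  [△QRB]

∠QBR = 57°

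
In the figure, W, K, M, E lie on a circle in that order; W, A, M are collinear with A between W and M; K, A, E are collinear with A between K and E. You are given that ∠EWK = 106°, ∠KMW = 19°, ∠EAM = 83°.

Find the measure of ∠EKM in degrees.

1. ∠KEW = 19°  [same arc WK]
2. ∠EAW = 97°  [linear pair at A on WM]
3. ∠EWM = 64°  [△WAE]
4. ∠EKM = 64°  [same arc ME]

∠EKM = 64°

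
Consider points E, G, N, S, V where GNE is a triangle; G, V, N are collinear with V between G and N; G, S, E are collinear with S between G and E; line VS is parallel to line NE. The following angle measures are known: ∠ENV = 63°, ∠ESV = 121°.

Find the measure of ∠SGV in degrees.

∠SGV = 58°

1. ∠ENG = 63°  [V on ray NG]
2. ∠GSV = 59°  [linear pair at S on GE]
3. ∠GVS = 63°  [VS∥NE, corresponding at V]
4. ∠SGV = 58°  [△GVS]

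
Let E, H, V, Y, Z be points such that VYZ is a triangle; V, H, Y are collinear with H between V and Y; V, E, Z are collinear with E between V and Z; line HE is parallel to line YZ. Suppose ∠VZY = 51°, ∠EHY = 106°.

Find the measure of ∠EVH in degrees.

1. ∠HEV = 51°  [HE∥YZ, corresponding at E]
2. ∠EHV = 74°  [linear pair at H on VY]
3. ∠EVH = 55°  [△VHE]

∠EVH = 55°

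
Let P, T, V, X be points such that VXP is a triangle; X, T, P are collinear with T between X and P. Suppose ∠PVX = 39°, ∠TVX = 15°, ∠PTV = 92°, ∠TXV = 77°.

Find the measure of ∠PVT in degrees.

1. ∠PXV = 77°  [T on ray XP]
2. ∠VPX = 64°  [△VXP]
3. ∠TPV = 64°  [T on ray PX]
4. ∠PVT = 24°  [△VTP]

∠PVT = 24°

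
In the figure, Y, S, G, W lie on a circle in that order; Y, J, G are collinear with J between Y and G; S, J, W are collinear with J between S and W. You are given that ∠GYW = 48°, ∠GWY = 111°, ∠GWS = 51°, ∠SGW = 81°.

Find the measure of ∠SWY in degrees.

1. ∠WGY = 21°  [△YGW]
2. ∠SYW = 99°  [cyclic YSGW, opposite ∠Y+∠G]
3. ∠WSY = 21°  [same arc YW]
4. ∠SWY = 60°  [△YSW]

∠SWY = 60°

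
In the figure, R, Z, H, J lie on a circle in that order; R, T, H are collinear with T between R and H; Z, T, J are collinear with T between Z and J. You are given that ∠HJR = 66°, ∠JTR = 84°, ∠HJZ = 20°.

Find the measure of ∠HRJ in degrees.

1. ∠HTJ = 96°  [linear pair at T on RH]
2. ∠JHR = 64°  [△HTJ]
3. ∠HRJ = 50°  [△RHJ]

∠HRJ = 50°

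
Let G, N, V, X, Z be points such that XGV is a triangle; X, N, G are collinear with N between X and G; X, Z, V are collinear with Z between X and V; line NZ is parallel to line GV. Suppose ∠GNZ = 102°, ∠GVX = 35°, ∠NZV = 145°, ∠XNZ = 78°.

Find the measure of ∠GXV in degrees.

1. ∠NZX = 35°  [NZ∥GV, corresponding at Z]
2. ∠NXZ = 67°  [△XNZ]
3. ∠GXV = 67°  [N on XG, Z on XV]

∠GXV = 67°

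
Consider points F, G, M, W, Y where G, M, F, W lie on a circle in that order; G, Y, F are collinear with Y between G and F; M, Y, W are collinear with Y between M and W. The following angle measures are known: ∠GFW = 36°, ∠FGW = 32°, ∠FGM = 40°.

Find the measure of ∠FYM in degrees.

1. ∠GMW = 36°  [same arc GW]
2. ∠GYM = 104°  [△GYM]
3. ∠FYM = 76°  [linear pair at Y on GF]

∠FYM = 76°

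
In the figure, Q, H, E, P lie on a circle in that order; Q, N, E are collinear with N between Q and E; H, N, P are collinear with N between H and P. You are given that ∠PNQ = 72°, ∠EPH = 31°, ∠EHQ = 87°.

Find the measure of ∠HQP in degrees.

∠HQP = 77°

1. ∠ENH = 72°  [vertical angles at N]
2. ∠EQH = 31°  [same arc HE]
3. ∠HEQ = 62°  [△QHE]
4. ∠HNQ = 108°  [linear pair at N on QE]
5. ∠PHQ = 41°  [△QNH]
6. ∠HPQ = 62°  [same arc QH]
7. ∠HQP = 77°  [△QHP]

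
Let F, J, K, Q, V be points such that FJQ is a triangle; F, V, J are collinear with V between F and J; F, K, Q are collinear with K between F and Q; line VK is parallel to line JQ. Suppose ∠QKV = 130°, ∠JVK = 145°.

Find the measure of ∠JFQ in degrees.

1. ∠FKV = 50°  [linear pair at K on FQ]
2. ∠FVK = 35°  [linear pair at V on FJ]
3. ∠KFV = 95°  [△FVK]
4. ∠JFQ = 95°  [V on FJ, K on FQ]

∠JFQ = 95°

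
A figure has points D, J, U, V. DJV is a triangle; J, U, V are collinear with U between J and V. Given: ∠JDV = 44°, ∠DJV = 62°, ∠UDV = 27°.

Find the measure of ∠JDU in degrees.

1. ∠DVJ = 74°  [△DJV]
2. ∠DJU = 62°  [U on ray JV]
3. ∠DVU = 74°  [U on ray VJ]
4. ∠DUV = 79°  [△DUV]
5. ∠DUJ = 101°  [linear pair at U on JV]
6. ∠JDU = 17°  [△DJU]

∠JDU = 17°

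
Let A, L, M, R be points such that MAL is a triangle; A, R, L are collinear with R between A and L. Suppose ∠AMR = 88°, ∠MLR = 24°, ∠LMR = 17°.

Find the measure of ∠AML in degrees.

1. ∠LRM = 139°  [△MRL]
2. ∠ALM = 24°  [R on ray LA]
3. ∠ARM = 41°  [linear pair at R on AL]
4. ∠MAR = 51°  [△MAR]
5. ∠LAM = 51°  [R on ray AL]
6. ∠AML = 105°  [△MAL]

∠AML = 105°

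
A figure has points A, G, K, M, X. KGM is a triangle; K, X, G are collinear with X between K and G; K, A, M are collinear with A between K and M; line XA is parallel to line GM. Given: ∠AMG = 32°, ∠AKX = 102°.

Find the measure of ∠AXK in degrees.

∠AXK = 46°

1. ∠GMK = 32°  [A on ray MK]
2. ∠GKM = 102°  [X on KG, A on KM]
3. ∠KGM = 46°  [△KGM]
4. ∠AXK = 46°  [XA∥GM, corresponding at X]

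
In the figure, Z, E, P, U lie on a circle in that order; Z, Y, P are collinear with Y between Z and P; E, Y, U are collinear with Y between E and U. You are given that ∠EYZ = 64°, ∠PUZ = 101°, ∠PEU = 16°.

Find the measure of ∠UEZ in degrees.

1. ∠EYP = 116°  [linear pair at Y on ZP]
2. ∠PEZ = 79°  [cyclic ZEPU, opposite ∠E+∠U]
3. ∠EPZ = 48°  [△EYP]
4. ∠EZP = 53°  [△ZEP]
5. ∠UEZ = 63°  [△ZYE]

∠UEZ = 63°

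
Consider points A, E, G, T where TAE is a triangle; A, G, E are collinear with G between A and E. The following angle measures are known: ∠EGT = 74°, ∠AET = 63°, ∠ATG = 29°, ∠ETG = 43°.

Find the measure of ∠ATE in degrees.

∠ATE = 72°

1. ∠AGT = 106°  [linear pair at G on AE]
2. ∠GAT = 45°  [△TAG]
3. ∠EAT = 45°  [G on ray AE]
4. ∠ATE = 72°  [△TAE]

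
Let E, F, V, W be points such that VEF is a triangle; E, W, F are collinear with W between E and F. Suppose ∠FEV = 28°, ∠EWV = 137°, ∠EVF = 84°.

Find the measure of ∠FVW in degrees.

1. ∠EFV = 68°  [△VEF]
2. ∠FWV = 43°  [linear pair at W on EF]
3. ∠VFW = 68°  [W on ray FE]
4. ∠FVW = 69°  [△VWF]

∠FVW = 69°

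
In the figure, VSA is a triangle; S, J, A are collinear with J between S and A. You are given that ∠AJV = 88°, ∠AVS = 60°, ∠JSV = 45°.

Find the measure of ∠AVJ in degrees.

1. ∠ASV = 45°  [J on ray SA]
2. ∠SAV = 75°  [△VSA]
3. ∠JAV = 75°  [J on ray AS]
4. ∠AVJ = 17°  [△VJA]

∠AVJ = 17°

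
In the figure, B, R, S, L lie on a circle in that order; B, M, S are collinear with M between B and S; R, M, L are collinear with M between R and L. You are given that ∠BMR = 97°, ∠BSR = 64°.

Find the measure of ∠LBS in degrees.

1. ∠LMS = 97°  [vertical angles at M]
2. ∠BLR = 64°  [same arc BR]
3. ∠BML = 83°  [linear pair at M on BS]
4. ∠LBS = 33°  [△BML]

∠LBS = 33°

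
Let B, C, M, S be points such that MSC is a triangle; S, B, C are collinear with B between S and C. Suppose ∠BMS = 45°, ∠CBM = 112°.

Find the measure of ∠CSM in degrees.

∠CSM = 67°

1. ∠MBS = 68°  [linear pair at B on SC]
2. ∠BSM = 67°  [△MSB]
3. ∠CSM = 67°  [B on ray SC]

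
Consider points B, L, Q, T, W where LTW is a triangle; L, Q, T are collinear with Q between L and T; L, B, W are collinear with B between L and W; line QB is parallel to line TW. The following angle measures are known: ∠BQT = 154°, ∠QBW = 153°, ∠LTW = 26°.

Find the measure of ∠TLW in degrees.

1. ∠BQL = 26°  [linear pair at Q on LT]
2. ∠LBQ = 27°  [linear pair at B on LW]
3. ∠BLQ = 127°  [△LQB]
4. ∠TLW = 127°  [Q on LT, B on LW]

∠TLW = 127°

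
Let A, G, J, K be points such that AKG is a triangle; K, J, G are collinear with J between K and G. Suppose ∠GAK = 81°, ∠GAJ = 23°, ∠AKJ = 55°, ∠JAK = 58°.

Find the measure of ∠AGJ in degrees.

1. ∠AJK = 67°  [△AKJ]
2. ∠AJG = 113°  [linear pair at J on KG]
3. ∠AGJ = 44°  [△AJG]

∠AGJ = 44°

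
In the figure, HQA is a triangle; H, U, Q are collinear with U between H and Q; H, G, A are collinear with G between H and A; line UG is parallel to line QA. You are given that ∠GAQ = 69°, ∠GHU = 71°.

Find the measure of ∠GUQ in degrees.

∠GUQ = 140°

1. ∠HAQ = 69°  [G on ray AH]
2. ∠AHQ = 71°  [U on HQ, G on HA]
3. ∠AQH = 40°  [△HQA]
4. ∠GUH = 40°  [UG∥QA, corresponding at U]
5. ∠GUQ = 140°  [linear pair at U on HQ]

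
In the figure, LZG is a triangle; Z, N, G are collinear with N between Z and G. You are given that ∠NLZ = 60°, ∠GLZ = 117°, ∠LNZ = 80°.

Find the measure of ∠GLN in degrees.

1. ∠LZN = 40°  [△LZN]
2. ∠GNL = 100°  [linear pair at N on ZG]
3. ∠GZL = 40°  [N on ray ZG]
4. ∠LGZ = 23°  [△LZG]
5. ∠LGN = 23°  [N on ray GZ]
6. ∠GLN = 57°  [△LNG]

∠GLN = 57°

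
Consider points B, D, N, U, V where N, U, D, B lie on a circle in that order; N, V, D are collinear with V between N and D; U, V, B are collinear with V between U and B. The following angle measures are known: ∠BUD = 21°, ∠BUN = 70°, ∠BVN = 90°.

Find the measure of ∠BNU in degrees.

∠BNU = 41°

1. ∠BND = 21°  [same arc DB]
2. ∠NBU = 69°  [△NVB]
3. ∠BNU = 41°  [△NUB]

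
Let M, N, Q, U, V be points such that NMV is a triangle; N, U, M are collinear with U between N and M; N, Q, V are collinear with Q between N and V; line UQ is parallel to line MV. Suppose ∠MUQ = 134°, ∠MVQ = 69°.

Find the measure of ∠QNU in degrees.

∠QNU = 65°

1. ∠NUQ = 46°  [linear pair at U on NM]
2. ∠MVN = 69°  [Q on ray VN]
3. ∠NMV = 46°  [UQ∥MV, corresponding at U]
4. ∠MNV = 65°  [△NMV]
5. ∠QNU = 65°  [U on NM, Q on NV]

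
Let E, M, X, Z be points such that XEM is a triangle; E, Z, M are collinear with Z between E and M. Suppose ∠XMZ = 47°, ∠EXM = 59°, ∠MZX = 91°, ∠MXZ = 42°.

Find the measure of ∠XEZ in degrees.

1. ∠EMX = 47°  [Z on ray ME]
2. ∠MEX = 74°  [△XEM]
3. ∠XEZ = 74°  [Z on ray EM]

∠XEZ = 74°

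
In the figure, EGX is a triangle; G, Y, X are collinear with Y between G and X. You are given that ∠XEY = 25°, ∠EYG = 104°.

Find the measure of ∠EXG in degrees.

∠EXG = 79°

1. ∠EYX = 76°  [linear pair at Y on GX]
2. ∠EXY = 79°  [△EYX]
3. ∠EXG = 79°  [Y on ray XG]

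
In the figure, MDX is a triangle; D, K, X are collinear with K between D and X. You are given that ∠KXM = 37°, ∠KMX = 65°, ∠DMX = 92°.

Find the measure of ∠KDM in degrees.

1. ∠DXM = 37°  [K on ray XD]
2. ∠MDX = 51°  [△MDX]
3. ∠KDM = 51°  [K on ray DX]

∠KDM = 51°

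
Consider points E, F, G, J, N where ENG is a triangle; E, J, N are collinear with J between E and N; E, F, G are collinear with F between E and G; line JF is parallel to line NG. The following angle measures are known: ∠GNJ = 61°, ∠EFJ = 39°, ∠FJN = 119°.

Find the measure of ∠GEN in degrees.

1. ∠ENG = 61°  [J on ray NE]
2. ∠EGN = 39°  [JF∥NG, corresponding at F]
3. ∠GEN = 80°  [△ENG]

∠GEN = 80°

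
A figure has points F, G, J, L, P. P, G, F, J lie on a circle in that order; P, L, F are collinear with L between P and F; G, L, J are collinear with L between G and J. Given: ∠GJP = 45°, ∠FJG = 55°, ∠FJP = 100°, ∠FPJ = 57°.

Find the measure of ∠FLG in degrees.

1. ∠GFP = 45°  [same arc PG]
2. ∠FGJ = 57°  [same arc FJ]
3. ∠FLG = 78°  [△GLF]

∠FLG = 78°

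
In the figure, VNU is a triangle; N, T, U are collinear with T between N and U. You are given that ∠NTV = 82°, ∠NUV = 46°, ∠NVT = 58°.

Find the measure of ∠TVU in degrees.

∠TVU = 36°

1. ∠UTV = 98°  [linear pair at T on NU]
2. ∠TUV = 46°  [T on ray UN]
3. ∠TVU = 36°  [△VTU]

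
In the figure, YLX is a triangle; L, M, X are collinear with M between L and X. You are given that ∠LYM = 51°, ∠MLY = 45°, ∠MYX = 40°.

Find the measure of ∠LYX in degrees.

1. ∠LMY = 84°  [△YLM]
2. ∠XLY = 45°  [M on ray LX]
3. ∠XMY = 96°  [linear pair at M on LX]
4. ∠MXY = 44°  [△YMX]
5. ∠LXY = 44°  [M on ray XL]
6. ∠LYX = 91°  [△YLX]

∠LYX = 91°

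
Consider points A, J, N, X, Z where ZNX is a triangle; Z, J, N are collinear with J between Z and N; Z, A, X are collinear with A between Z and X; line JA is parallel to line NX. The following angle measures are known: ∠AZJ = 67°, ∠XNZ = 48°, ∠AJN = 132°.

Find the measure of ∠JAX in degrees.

1. ∠NZX = 67°  [J on ZN, A on ZX]
2. ∠NXZ = 65°  [△ZNX]
3. ∠JAZ = 65°  [JA∥NX, corresponding at A]
4. ∠JAX = 115°  [linear pair at A on ZX]

∠JAX = 115°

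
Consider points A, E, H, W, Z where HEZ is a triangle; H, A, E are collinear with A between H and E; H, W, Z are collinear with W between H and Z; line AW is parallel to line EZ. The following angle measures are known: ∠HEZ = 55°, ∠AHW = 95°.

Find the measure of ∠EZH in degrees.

∠EZH = 30°

1. ∠HAW = 55°  [AW∥EZ, corresponding at A]
2. ∠AWH = 30°  [△HAW]
3. ∠EZH = 30°  [AW∥EZ, corresponding at W]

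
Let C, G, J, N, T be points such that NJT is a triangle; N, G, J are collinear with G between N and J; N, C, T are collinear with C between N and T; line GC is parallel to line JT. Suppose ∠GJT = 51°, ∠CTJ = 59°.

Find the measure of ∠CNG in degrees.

∠CNG = 70°

1. ∠NJT = 51°  [G on ray JN]
2. ∠JTN = 59°  [C on ray TN]
3. ∠JNT = 70°  [△NJT]
4. ∠CNG = 70°  [G on NJ, C on NT]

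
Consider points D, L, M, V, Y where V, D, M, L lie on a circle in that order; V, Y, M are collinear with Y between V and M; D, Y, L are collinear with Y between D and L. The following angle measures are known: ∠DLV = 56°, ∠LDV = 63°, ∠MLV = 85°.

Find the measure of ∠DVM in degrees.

∠DVM = 29°

1. ∠DMV = 56°  [same arc VD]
2. ∠MDV = 95°  [cyclic VDML, opposite ∠D+∠L]
3. ∠DVM = 29°  [△VDM]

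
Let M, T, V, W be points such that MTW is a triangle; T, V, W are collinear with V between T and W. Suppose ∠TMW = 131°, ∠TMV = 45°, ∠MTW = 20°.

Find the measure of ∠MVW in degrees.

∠MVW = 65°

1. ∠MTV = 20°  [V on ray TW]
2. ∠MVT = 115°  [△MTV]
3. ∠MVW = 65°  [linear pair at V on TW]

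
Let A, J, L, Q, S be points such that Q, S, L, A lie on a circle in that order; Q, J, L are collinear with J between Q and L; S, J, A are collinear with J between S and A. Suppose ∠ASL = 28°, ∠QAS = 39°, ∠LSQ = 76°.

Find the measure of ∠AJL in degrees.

1. ∠AQL = 28°  [same arc LA]
2. ∠AJQ = 113°  [△QJA]
3. ∠AJL = 67°  [linear pair at J on QL]

∠AJL = 67°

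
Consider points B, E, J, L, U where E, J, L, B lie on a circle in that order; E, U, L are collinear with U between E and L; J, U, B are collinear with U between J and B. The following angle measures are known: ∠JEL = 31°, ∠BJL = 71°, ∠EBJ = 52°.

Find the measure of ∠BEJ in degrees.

∠BEJ = 102°

1. ∠JBL = 31°  [same arc JL]
2. ∠BLJ = 78°  [△JLB]
3. ∠BEJ = 102°  [cyclic EJLB, opposite ∠E+∠L]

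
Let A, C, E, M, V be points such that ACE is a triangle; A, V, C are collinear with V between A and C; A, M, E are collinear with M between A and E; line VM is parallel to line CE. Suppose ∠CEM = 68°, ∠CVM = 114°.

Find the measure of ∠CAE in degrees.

1. ∠AEC = 68°  [M on ray EA]
2. ∠AVM = 66°  [linear pair at V on AC]
3. ∠AMV = 68°  [VM∥CE, corresponding at M]
4. ∠MAV = 46°  [△AVM]
5. ∠CAE = 46°  [V on AC, M on AE]

∠CAE = 46°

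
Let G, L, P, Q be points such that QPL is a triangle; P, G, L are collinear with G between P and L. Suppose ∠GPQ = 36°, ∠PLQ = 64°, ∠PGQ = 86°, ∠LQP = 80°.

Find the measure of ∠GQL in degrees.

∠GQL = 22°

1. ∠GLQ = 64°  [G on ray LP]
2. ∠LGQ = 94°  [linear pair at G on PL]
3. ∠GQL = 22°  [△QGL]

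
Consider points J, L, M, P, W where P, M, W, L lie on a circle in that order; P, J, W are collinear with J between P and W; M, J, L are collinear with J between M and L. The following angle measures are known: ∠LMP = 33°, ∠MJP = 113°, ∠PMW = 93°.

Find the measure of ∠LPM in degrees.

1. ∠MPW = 34°  [△PJM]
2. ∠MWP = 53°  [△PMW]
3. ∠MLP = 53°  [same arc PM]
4. ∠LPM = 94°  [△PML]

∠LPM = 94°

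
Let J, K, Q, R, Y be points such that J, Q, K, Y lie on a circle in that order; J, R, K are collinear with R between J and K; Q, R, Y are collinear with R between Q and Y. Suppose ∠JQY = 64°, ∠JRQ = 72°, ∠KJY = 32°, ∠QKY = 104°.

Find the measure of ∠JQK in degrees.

1. ∠JKY = 64°  [same arc JY]
2. ∠JYK = 84°  [△JKY]
3. ∠JQK = 96°  [cyclic JQKY, opposite ∠Q+∠Y]

∠JQK = 96°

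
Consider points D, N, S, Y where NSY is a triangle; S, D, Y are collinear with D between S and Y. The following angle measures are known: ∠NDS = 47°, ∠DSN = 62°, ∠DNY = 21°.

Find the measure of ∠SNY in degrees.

∠SNY = 92°

1. ∠NDY = 133°  [linear pair at D on SY]
2. ∠NSY = 62°  [D on ray SY]
3. ∠DYN = 26°  [△NDY]
4. ∠NYS = 26°  [D on ray YS]
5. ∠SNY = 92°  [△NSY]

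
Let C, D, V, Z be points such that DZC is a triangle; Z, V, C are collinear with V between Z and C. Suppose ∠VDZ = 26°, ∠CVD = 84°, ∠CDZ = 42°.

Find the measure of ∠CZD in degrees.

1. ∠DVZ = 96°  [linear pair at V on ZC]
2. ∠DZV = 58°  [△DZV]
3. ∠CZD = 58°  [V on ray ZC]

∠CZD = 58°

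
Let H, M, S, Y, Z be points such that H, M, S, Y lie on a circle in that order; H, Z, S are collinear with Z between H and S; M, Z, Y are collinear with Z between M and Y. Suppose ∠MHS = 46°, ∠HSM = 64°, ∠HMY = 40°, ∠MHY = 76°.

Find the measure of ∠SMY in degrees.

∠SMY = 30°

1. ∠MYS = 46°  [same arc MS]
2. ∠MSY = 104°  [cyclic HMSY, opposite ∠H+∠S]
3. ∠SMY = 30°  [△MSY]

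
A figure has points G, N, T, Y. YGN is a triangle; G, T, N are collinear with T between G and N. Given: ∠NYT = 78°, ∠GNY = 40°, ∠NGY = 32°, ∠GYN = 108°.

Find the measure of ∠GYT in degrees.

∠GYT = 30°

1. ∠TNY = 40°  [T on ray NG]
2. ∠TGY = 32°  [T on ray GN]
3. ∠NTY = 62°  [△YTN]
4. ∠GTY = 118°  [linear pair at T on GN]
5. ∠GYT = 30°  [△YGT]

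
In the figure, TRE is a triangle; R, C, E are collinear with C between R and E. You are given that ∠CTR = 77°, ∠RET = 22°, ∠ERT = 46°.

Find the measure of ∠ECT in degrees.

1. ∠CRT = 46°  [C on ray RE]
2. ∠RCT = 57°  [△TRC]
3. ∠ECT = 123°  [linear pair at C on RE]

∠ECT = 123°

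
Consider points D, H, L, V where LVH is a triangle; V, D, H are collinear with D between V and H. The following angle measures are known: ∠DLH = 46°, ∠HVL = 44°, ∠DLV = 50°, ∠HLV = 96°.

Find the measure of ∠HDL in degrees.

∠HDL = 94°

1. ∠DVL = 44°  [D on ray VH]
2. ∠LDV = 86°  [△LVD]
3. ∠HDL = 94°  [linear pair at D on VH]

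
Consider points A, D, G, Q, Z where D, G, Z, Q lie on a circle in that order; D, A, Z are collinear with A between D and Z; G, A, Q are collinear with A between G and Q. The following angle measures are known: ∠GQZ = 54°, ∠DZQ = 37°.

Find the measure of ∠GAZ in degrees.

1. ∠GDZ = 54°  [same arc GZ]
2. ∠DGQ = 37°  [same arc DQ]
3. ∠DAG = 89°  [△DAG]
4. ∠GAZ = 91°  [linear pair at A on DZ]

∠GAZ = 91°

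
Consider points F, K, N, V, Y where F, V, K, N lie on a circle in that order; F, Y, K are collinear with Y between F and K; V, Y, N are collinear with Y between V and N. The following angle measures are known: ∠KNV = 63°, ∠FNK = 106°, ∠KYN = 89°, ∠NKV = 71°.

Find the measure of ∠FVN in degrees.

1. ∠KFV = 63°  [same arc VK]
2. ∠FYV = 89°  [vertical angles at Y]
3. ∠FVN = 28°  [△FYV]

∠FVN = 28°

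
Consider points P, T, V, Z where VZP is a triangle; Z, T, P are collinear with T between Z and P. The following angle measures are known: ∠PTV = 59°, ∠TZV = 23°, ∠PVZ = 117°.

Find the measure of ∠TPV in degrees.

1. ∠PZV = 23°  [T on ray ZP]
2. ∠VPZ = 40°  [△VZP]
3. ∠TPV = 40°  [T on ray PZ]

∠TPV = 40°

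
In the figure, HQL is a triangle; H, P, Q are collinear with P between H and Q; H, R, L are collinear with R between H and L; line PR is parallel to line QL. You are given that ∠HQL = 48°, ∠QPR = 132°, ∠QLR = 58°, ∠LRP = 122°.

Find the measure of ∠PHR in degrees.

∠PHR = 74°

1. ∠HPR = 48°  [PR∥QL, corresponding at P]
2. ∠HRP = 58°  [linear pair at R on HL]
3. ∠PHR = 74°  [△HPR]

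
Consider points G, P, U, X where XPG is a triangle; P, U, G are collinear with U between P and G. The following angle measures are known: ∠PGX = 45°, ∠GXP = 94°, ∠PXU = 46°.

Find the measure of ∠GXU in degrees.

∠GXU = 48°

1. ∠GPX = 41°  [△XPG]
2. ∠UGX = 45°  [U on ray GP]
3. ∠UPX = 41°  [U on ray PG]
4. ∠PUX = 93°  [△XPU]
5. ∠GUX = 87°  [linear pair at U on PG]
6. ∠GXU = 48°  [△XUG]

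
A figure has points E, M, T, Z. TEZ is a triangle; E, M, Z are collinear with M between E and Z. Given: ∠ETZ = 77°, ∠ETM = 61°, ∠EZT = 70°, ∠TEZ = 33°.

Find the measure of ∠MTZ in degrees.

∠MTZ = 16°

1. ∠MZT = 70°  [M on ray ZE]
2. ∠MET = 33°  [M on ray EZ]
3. ∠EMT = 86°  [△TEM]
4. ∠TMZ = 94°  [linear pair at M on EZ]
5. ∠MTZ = 16°  [△TMZ]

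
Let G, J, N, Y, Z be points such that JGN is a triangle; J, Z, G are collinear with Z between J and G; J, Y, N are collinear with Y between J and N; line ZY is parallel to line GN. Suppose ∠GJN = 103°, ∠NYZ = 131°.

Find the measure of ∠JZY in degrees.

∠JZY = 28°

1. ∠YJZ = 103°  [Z on JG, Y on JN]
2. ∠JYZ = 49°  [linear pair at Y on JN]
3. ∠JZY = 28°  [△JZY]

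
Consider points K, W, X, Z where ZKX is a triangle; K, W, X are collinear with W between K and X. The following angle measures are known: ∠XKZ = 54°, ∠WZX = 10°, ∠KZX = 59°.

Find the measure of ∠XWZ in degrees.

1. ∠KXZ = 67°  [△ZKX]
2. ∠WXZ = 67°  [W on ray XK]
3. ∠XWZ = 103°  [△ZWX]

∠XWZ = 103°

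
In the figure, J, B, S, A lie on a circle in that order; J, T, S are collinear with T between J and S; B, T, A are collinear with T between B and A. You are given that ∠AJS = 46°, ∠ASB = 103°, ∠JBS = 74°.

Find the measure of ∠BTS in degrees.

∠BTS = 59°

1. ∠ABS = 46°  [same arc SA]
2. ∠BAS = 31°  [△BSA]
3. ∠BJS = 31°  [same arc BS]
4. ∠BSJ = 75°  [△JBS]
5. ∠BTS = 59°  [△BTS]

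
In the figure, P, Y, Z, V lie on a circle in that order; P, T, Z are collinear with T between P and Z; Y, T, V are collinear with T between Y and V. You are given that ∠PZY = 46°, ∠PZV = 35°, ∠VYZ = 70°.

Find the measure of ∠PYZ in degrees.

1. ∠YTZ = 64°  [△YTZ]
2. ∠PYV = 35°  [same arc PV]
3. ∠PTY = 116°  [linear pair at T on PZ]
4. ∠YPZ = 29°  [△PTY]
5. ∠PYZ = 105°  [△PYZ]

∠PYZ = 105°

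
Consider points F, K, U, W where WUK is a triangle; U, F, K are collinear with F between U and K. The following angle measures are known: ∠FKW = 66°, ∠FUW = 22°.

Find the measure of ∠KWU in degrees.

1. ∠UKW = 66°  [F on ray KU]
2. ∠KUW = 22°  [F on ray UK]
3. ∠KWU = 92°  [△WUK]

∠KWU = 92°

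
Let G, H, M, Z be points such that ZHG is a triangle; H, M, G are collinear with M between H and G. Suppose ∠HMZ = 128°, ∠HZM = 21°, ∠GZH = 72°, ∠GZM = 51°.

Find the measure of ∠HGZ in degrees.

1. ∠GMZ = 52°  [linear pair at M on HG]
2. ∠MGZ = 77°  [△ZMG]
3. ∠HGZ = 77°  [M on ray GH]

∠HGZ = 77°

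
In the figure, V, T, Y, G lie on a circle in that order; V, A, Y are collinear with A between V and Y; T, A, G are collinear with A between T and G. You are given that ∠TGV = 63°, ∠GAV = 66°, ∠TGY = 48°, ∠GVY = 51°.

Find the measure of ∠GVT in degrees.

1. ∠TAY = 66°  [vertical angles at A]
2. ∠TVY = 48°  [same arc TY]
3. ∠TAV = 114°  [linear pair at A on VY]
4. ∠GTV = 18°  [△VAT]
5. ∠GVT = 99°  [△VTG]

∠GVT = 99°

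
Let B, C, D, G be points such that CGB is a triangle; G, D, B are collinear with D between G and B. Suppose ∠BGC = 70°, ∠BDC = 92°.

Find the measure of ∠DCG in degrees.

∠DCG = 22°

1. ∠CGD = 70°  [D on ray GB]
2. ∠CDG = 88°  [linear pair at D on GB]
3. ∠DCG = 22°  [△CGD]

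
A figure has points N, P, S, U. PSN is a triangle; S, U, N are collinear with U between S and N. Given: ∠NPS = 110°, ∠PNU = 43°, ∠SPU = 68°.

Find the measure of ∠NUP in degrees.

1. ∠PNS = 43°  [U on ray NS]
2. ∠NSP = 27°  [△PSN]
3. ∠PSU = 27°  [U on ray SN]
4. ∠PUS = 85°  [△PSU]
5. ∠NUP = 95°  [linear pair at U on SN]

∠NUP = 95°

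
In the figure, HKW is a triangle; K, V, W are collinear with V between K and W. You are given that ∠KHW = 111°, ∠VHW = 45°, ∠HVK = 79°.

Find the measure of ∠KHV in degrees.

1. ∠HVW = 101°  [linear pair at V on KW]
2. ∠HWV = 34°  [△HVW]
3. ∠HWK = 34°  [V on ray WK]
4. ∠HKW = 35°  [△HKW]
5. ∠HKV = 35°  [V on ray KW]
6. ∠KHV = 66°  [△HKV]

∠KHV = 66°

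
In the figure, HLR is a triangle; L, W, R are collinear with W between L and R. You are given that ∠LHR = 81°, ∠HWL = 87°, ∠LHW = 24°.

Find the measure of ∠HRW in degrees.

∠HRW = 30°

1. ∠HLW = 69°  [△HLW]
2. ∠HLR = 69°  [W on ray LR]
3. ∠HRL = 30°  [△HLR]
4. ∠HRW = 30°  [W on ray RL]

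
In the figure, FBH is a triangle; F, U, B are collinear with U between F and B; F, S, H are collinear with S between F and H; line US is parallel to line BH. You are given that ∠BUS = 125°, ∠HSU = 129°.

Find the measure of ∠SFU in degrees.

∠SFU = 74°

1. ∠FUS = 55°  [linear pair at U on FB]
2. ∠FSU = 51°  [linear pair at S on FH]
3. ∠SFU = 74°  [△FUS]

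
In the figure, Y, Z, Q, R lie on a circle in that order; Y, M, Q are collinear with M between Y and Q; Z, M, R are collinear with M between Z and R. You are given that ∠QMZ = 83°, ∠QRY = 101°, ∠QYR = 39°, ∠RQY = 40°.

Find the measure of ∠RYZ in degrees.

∠RYZ = 82°

1. ∠RMY = 83°  [vertical angles at M]
2. ∠YRZ = 58°  [△YMR]
3. ∠RZY = 40°  [same arc YR]
4. ∠RYZ = 82°  [△YZR]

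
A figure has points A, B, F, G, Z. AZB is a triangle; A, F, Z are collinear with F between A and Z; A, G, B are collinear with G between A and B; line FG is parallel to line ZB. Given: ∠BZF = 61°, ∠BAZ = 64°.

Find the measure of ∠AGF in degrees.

1. ∠AZB = 61°  [F on ray ZA]
2. ∠ABZ = 55°  [△AZB]
3. ∠AGF = 55°  [FG∥ZB, corresponding at G]

∠AGF = 55°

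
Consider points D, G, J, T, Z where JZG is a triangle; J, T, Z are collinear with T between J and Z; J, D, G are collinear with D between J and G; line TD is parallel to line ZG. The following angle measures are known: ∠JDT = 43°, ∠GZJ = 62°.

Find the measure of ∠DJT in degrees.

∠DJT = 75°

1. ∠JGZ = 43°  [TD∥ZG, corresponding at D]
2. ∠GJZ = 75°  [△JZG]
3. ∠DJT = 75°  [T on JZ, D on JG]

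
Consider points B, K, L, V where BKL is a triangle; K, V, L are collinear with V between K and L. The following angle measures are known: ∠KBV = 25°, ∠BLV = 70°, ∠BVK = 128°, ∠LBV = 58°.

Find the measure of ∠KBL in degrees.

∠KBL = 83°

1. ∠BKV = 27°  [△BKV]
2. ∠BLK = 70°  [V on ray LK]
3. ∠BKL = 27°  [V on ray KL]
4. ∠KBL = 83°  [△BKL]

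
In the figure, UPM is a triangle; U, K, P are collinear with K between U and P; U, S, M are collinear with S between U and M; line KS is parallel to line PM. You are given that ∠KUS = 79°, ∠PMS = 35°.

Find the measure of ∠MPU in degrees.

∠MPU = 66°

1. ∠MUP = 79°  [K on UP, S on UM]
2. ∠PMU = 35°  [S on ray MU]
3. ∠MPU = 66°  [△UPM]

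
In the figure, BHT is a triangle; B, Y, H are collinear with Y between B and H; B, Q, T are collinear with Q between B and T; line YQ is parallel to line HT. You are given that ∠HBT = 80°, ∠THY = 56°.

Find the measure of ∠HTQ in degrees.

1. ∠BHT = 56°  [Y on ray HB]
2. ∠BTH = 44°  [△BHT]
3. ∠HTQ = 44°  [Q on ray TB]

∠HTQ = 44°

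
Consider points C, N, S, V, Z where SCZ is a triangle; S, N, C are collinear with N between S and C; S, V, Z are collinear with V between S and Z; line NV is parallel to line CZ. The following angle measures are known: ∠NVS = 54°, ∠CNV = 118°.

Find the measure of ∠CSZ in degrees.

1. ∠SNV = 62°  [linear pair at N on SC]
2. ∠NSV = 64°  [△SNV]
3. ∠CSZ = 64°  [N on SC, V on SZ]

∠CSZ = 64°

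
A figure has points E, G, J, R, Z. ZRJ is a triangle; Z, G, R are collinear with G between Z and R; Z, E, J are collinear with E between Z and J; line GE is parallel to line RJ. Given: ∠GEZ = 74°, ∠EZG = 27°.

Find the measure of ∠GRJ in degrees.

1. ∠EGZ = 79°  [△ZGE]
2. ∠EGR = 101°  [linear pair at G on ZR]
3. ∠GRJ = 79°  [GE∥RJ, co-interior at R–G]

∠GRJ = 79°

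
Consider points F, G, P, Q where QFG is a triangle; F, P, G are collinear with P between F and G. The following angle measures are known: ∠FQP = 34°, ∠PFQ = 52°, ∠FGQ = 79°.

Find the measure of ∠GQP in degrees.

∠GQP = 15°

1. ∠FPQ = 94°  [△QFP]
2. ∠PGQ = 79°  [P on ray GF]
3. ∠GPQ = 86°  [linear pair at P on FG]
4. ∠GQP = 15°  [△QPG]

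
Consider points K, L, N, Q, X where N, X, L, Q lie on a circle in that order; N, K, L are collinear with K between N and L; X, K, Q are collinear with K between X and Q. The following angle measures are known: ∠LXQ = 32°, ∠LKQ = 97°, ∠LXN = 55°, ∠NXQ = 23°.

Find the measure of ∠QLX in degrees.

1. ∠NLQ = 23°  [same arc NQ]
2. ∠LQX = 60°  [△LKQ]
3. ∠QLX = 88°  [△XLQ]

∠QLX = 88°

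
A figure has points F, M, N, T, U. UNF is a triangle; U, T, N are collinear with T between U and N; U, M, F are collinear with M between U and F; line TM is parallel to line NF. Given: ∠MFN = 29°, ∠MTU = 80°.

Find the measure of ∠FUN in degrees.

∠FUN = 71°

1. ∠NFU = 29°  [M on ray FU]
2. ∠FNU = 80°  [TM∥NF, corresponding at T]
3. ∠FUN = 71°  [△UNF]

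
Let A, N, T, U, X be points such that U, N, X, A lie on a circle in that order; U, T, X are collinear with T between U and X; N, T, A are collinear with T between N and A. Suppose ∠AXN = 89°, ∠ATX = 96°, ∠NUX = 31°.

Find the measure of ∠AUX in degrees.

1. ∠AUN = 91°  [cyclic UNXA, opposite ∠U+∠X]
2. ∠NTU = 96°  [vertical angles at T]
3. ∠ATU = 84°  [linear pair at T on UX]
4. ∠ANU = 53°  [△UTN]
5. ∠NAU = 36°  [△UNA]
6. ∠AUX = 60°  [△UTA]

∠AUX = 60°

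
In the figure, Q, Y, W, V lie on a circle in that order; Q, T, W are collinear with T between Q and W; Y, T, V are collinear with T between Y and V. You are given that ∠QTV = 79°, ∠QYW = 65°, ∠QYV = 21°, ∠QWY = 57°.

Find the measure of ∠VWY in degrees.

1. ∠WTY = 79°  [vertical angles at T]
2. ∠VTW = 101°  [linear pair at T on QW]
3. ∠QWV = 21°  [same arc QV]
4. ∠VYW = 44°  [△YTW]
5. ∠WVY = 58°  [△WTV]
6. ∠VWY = 78°  [△YWV]

∠VWY = 78°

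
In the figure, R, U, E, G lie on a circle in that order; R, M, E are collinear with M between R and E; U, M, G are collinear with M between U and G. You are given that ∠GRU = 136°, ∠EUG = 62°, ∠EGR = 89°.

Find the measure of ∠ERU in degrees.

1. ∠GEU = 44°  [cyclic RUEG, opposite ∠R+∠E]
2. ∠EGU = 74°  [△UEG]
3. ∠ERU = 74°  [same arc UE]

∠ERU = 74°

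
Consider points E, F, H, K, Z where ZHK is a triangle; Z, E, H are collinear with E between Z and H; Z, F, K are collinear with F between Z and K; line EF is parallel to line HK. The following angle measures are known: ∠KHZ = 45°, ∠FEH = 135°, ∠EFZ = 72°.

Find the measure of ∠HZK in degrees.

∠HZK = 63°

1. ∠FEZ = 45°  [EF∥HK, corresponding at E]
2. ∠EZF = 63°  [△ZEF]
3. ∠HZK = 63°  [E on ZH, F on ZK]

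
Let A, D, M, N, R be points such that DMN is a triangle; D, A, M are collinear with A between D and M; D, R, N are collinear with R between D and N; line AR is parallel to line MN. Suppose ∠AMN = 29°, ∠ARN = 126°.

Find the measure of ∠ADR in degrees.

∠ADR = 97°

1. ∠DMN = 29°  [A on ray MD]
2. ∠ARD = 54°  [linear pair at R on DN]
3. ∠DAR = 29°  [AR∥MN, corresponding at A]
4. ∠ADR = 97°  [△DAR]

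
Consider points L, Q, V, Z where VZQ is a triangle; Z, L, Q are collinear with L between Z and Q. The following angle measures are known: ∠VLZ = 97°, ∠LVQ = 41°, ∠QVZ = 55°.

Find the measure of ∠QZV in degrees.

1. ∠QLV = 83°  [linear pair at L on ZQ]
2. ∠LQV = 56°  [△VLQ]
3. ∠VQZ = 56°  [L on ray QZ]
4. ∠QZV = 69°  [△VZQ]

∠QZV = 69°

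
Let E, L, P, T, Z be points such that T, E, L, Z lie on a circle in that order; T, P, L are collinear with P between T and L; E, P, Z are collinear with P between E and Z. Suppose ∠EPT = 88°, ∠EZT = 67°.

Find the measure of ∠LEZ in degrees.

1. ∠EPL = 92°  [linear pair at P on TL]
2. ∠ELT = 67°  [same arc TE]
3. ∠LEZ = 21°  [△EPL]

∠LEZ = 21°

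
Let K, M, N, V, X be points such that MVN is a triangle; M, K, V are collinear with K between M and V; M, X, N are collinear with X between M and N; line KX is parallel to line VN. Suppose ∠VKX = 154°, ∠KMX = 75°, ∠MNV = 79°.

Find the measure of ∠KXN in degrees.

1. ∠MKX = 26°  [linear pair at K on MV]
2. ∠KXM = 79°  [△MKX]
3. ∠KXN = 101°  [linear pair at X on MN]

∠KXN = 101°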